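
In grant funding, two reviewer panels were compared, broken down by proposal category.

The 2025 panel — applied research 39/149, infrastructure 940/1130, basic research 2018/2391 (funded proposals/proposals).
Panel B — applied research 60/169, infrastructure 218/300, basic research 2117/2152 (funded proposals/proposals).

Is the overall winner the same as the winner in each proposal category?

No

Applied research: the 2025 panel 39/149 = 26.2%, Panel B 60/169 = 35.5% → Panel B
Infrastructure: the 2025 panel 940/1130 = 83.2%, Panel B 218/300 = 72.7% → the 2025 panel
Basic research: the 2025 panel 2018/2391 = 84.4%, Panel B 2117/2152 = 98.4% → Panel B
Overall: the 2025 panel 2997/3670 = 81.7%, Panel B 2395/2621 = 91.4% → Panel B
Neither sweeps: the 2025 panel wins 1 of 3 groups, Panel B wins 2. Panel B wins overall but not every group — no Simpson reversal.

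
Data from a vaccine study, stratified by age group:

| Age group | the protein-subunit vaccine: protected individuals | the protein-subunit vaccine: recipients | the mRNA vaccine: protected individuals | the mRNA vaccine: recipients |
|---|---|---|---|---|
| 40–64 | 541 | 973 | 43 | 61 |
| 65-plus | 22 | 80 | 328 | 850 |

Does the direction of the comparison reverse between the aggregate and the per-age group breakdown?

Yes

40–64: the protein-subunit vaccine 541/973 = 55.6%, the mRNA vaccine 43/61 = 70.5% → the mRNA vaccine
65-plus: the protein-subunit vaccine 22/80 = 27.5%, the mRNA vaccine 328/850 = 38.6% → the mRNA vaccine
Overall: the protein-subunit vaccine 563/1053 = 53.5%, the mRNA vaccine 371/911 = 40.7% → the protein-subunit vaccine
The mRNA vaccine wins each age group but the protein-subunit vaccine wins overall — the comparison reverses. The mRNA vaccine's recipients skew toward 65-plus, which has a lower base rate.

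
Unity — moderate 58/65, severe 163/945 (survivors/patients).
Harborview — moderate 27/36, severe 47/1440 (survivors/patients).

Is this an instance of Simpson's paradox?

No

Moderate: Unity 58/65 = 89.2%, Harborview 27/36 = 75.0% → Unity
Severe: Unity 163/945 = 17.2%, Harborview 47/1440 = 3.3% → Unity
Overall: Unity 221/1010 = 21.9%, Harborview 74/1476 = 5.0% → Unity
Unity wins overall and in every case group — no reversal.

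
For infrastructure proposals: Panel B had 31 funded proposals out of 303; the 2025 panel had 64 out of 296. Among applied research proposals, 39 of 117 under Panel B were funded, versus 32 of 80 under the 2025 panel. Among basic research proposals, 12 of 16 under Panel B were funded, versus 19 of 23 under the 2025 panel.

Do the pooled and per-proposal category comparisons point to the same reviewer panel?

Infrastructure: Panel B 31/303 = 10.2%, the 2025 panel 64/296 = 21.6% → the 2025 panel
Applied research: Panel B 39/117 = 33.3%, the 2025 panel 32/80 = 40.0% → the 2025 panel
Basic research: Panel B 12/16 = 75.0%, the 2025 panel 19/23 = 82.6% → the 2025 panel
Overall: Panel B 82/436 = 18.8%, the 2025 panel 115/399 = 28.8% → the 2025 panel
The 2025 panel wins overall and in every proposal group — no reversal.

Yes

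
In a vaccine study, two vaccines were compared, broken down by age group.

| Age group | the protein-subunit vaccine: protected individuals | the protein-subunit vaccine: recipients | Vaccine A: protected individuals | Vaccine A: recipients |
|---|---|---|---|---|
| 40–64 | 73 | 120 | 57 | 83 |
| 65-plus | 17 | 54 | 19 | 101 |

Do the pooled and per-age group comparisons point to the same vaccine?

40–64: the protein-subunit vaccine 73/120 = 60.8%, Vaccine A 57/83 = 68.7% → Vaccine A
65-plus: the protein-subunit vaccine 17/54 = 31.5%, Vaccine A 19/101 = 18.8% → the protein-subunit vaccine
Overall: the protein-subunit vaccine 90/174 = 51.7%, Vaccine A 76/184 = 41.3% → the protein-subunit vaccine
Neither sweeps: the protein-subunit vaccine wins 1 of 2 groups, Vaccine A wins 1. The protein-subunit vaccine wins overall but not every group — no Simpson reversal.

No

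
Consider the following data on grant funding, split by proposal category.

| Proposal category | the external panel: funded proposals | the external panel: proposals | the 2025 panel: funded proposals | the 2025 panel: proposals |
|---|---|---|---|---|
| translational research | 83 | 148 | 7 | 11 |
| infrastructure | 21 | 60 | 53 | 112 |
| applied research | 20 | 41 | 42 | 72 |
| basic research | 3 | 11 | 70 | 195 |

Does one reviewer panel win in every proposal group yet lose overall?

Translational research: the external panel 83/148 = 56.1%, the 2025 panel 7/11 = 63.6% → the 2025 panel
Infrastructure: the external panel 21/60 = 35.0%, the 2025 panel 53/112 = 47.3% → the 2025 panel
Applied research: the external panel 20/41 = 48.8%, the 2025 panel 42/72 = 58.3% → the 2025 panel
Basic research: the external panel 3/11 = 27.3%, the 2025 panel 70/195 = 35.9% → the 2025 panel
Overall: the external panel 127/260 = 48.8%, the 2025 panel 172/390 = 44.1% → the external panel
The 2025 panel wins each proposal group but the external panel wins overall — the comparison reverses. The 2025 panel's proposals skew toward basic research, which has a lower base rate.

Yes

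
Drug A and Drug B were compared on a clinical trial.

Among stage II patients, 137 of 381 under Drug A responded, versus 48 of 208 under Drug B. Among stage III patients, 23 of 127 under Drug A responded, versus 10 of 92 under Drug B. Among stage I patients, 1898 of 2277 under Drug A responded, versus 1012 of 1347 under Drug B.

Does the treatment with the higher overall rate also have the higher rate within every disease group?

Yes

Stage II: Drug A 137/381 = 36.0%, Drug B 48/208 = 23.1% → Drug A
Stage III: Drug A 23/127 = 18.1%, Drug B 10/92 = 10.9% → Drug A
Stage I: Drug A 1898/2277 = 83.4%, Drug B 1012/1347 = 75.1% → Drug A
Overall: Drug A 2058/2785 = 73.9%, Drug B 1070/1647 = 65.0% → Drug A
Drug A wins overall and in every disease group — no reversal.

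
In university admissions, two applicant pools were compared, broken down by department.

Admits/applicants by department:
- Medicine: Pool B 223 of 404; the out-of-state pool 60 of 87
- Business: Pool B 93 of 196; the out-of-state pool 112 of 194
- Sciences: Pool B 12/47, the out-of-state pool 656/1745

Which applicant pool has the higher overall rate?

Pool B

Medicine: Pool B 223/404 = 55.2%, the out-of-state pool 60/87 = 69.0% → the out-of-state pool
Business: Pool B 93/196 = 47.4%, the out-of-state pool 112/194 = 57.7% → the out-of-state pool
Sciences: Pool B 12/47 = 25.5%, the out-of-state pool 656/1745 = 37.6% → the out-of-state pool
Overall: Pool B 328/647 = 50.7%, the out-of-state pool 828/2026 = 40.9% → Pool B
(The out-of-state pool wins every department group but Pool B wins overall — the out-of-state pool's applicants skew toward the low-rate Sciences group.)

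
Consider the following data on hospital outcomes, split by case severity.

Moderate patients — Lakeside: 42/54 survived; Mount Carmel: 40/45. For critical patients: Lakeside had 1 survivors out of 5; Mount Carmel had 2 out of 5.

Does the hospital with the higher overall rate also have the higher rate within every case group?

Moderate: Lakeside 42/54 = 77.8%, Mount Carmel 40/45 = 88.9% → Mount Carmel
Critical: Lakeside 1/5 = 20.0%, Mount Carmel 2/5 = 40.0% → Mount Carmel
Overall: Lakeside 43/59 = 72.9%, Mount Carmel 42/50 = 84.0% → Mount Carmel
Mount Carmel wins overall and in every case group — no reversal.

Yes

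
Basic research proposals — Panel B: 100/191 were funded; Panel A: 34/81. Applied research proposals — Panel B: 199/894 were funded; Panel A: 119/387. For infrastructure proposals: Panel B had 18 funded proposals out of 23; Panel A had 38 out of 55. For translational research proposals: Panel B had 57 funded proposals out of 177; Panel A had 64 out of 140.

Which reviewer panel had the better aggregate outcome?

Basic research: Panel B 100/191 = 52.4%, Panel A 34/81 = 42.0% → Panel B
Applied research: Panel B 199/894 = 22.3%, Panel A 119/387 = 30.7% → Panel A
Infrastructure: Panel B 18/23 = 78.3%, Panel A 38/55 = 69.1% → Panel B
Translational research: Panel B 57/177 = 32.2%, Panel A 64/140 = 45.7% → Panel A
Overall: Panel B 374/1285 = 29.1%, Panel A 255/663 = 38.5% → Panel A
(Neither sweeps every proposal group, but Panel A has the higher pooled rate.)

Panel A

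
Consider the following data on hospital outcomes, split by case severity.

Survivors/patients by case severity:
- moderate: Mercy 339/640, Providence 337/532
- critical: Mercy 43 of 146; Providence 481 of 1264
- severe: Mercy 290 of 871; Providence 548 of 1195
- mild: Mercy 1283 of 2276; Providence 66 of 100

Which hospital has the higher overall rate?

Mercy

Moderate: Mercy 339/640 = 53.0%, Providence 337/532 = 63.3% → Providence
Critical: Mercy 43/146 = 29.5%, Providence 481/1264 = 38.1% → Providence
Severe: Mercy 290/871 = 33.3%, Providence 548/1195 = 45.9% → Providence
Mild: Mercy 1283/2276 = 56.4%, Providence 66/100 = 66.0% → Providence
Overall: Mercy 1955/3933 = 49.7%, Providence 1432/3091 = 46.3% → Mercy
(Providence wins every case group but Mercy wins overall — Providence's patients skew toward the low-rate critical group.)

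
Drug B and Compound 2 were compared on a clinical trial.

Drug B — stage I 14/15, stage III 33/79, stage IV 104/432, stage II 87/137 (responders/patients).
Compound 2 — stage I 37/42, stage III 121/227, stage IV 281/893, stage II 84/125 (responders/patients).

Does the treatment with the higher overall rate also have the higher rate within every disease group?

Stage I: Drug B 14/15 = 93.3%, Compound 2 37/42 = 88.1% → Drug B
Stage III: Drug B 33/79 = 41.8%, Compound 2 121/227 = 53.3% → Compound 2
Stage IV: Drug B 104/432 = 24.1%, Compound 2 281/893 = 31.5% → Compound 2
Stage II: Drug B 87/137 = 63.5%, Compound 2 84/125 = 67.2% → Compound 2
Overall: Drug B 238/663 = 35.9%, Compound 2 523/1287 = 40.6% → Compound 2
Neither sweeps: Drug B wins 1 of 4 groups, Compound 2 wins 3. Compound 2 wins overall but not every group — no Simpson reversal.

No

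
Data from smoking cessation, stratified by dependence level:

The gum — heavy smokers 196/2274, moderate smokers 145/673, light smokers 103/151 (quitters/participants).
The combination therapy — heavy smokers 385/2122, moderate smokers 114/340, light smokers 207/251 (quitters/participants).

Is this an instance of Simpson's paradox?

No

Heavy smokers: the gum 196/2274 = 8.6%, the combination therapy 385/2122 = 18.1% → the combination therapy
Moderate smokers: the gum 145/673 = 21.5%, the combination therapy 114/340 = 33.5% → the combination therapy
Light smokers: the gum 103/151 = 68.2%, the combination therapy 207/251 = 82.5% → the combination therapy
Overall: the gum 444/3098 = 14.3%, the combination therapy 706/2713 = 26.0% → the combination therapy
The combination therapy wins overall and in every dependence group — no reversal.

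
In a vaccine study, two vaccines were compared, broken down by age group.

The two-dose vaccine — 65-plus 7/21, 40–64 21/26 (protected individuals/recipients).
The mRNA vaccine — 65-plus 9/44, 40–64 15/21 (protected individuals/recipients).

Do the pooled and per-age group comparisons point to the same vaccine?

Yes

65-plus: the two-dose vaccine 7/21 = 33.3%, the mRNA vaccine 9/44 = 20.5% → the two-dose vaccine
40–64: the two-dose vaccine 21/26 = 80.8%, the mRNA vaccine 15/21 = 71.4% → the two-dose vaccine
Overall: the two-dose vaccine 28/47 = 59.6%, the mRNA vaccine 24/65 = 36.9% → the two-dose vaccine
The two-dose vaccine wins overall and in every age group — no reversal.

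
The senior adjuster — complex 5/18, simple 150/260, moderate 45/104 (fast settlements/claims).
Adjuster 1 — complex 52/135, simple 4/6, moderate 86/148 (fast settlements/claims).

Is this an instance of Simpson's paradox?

Complex: the senior adjuster 5/18 = 27.8%, Adjuster 1 52/135 = 38.5% → Adjuster 1
Simple: the senior adjuster 150/260 = 57.7%, Adjuster 1 4/6 = 66.7% → Adjuster 1
Moderate: the senior adjuster 45/104 = 43.3%, Adjuster 1 86/148 = 58.1% → Adjuster 1
Overall: the senior adjuster 200/382 = 52.4%, Adjuster 1 142/289 = 49.1% → the senior adjuster
Adjuster 1 wins each claim group but the senior adjuster wins overall — the comparison reverses. Adjuster 1's claims skew toward complex, which has a lower base rate.

Yes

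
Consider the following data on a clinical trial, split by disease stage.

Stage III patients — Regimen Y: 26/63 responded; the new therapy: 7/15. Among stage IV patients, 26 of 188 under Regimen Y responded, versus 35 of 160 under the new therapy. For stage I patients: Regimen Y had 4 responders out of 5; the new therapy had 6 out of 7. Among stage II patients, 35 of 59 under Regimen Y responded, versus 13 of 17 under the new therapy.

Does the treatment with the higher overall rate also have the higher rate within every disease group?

Yes

Stage III: Regimen Y 26/63 = 41.3%, the new therapy 7/15 = 46.7% → the new therapy
Stage IV: Regimen Y 26/188 = 13.8%, the new therapy 35/160 = 21.9% → the new therapy
Stage I: Regimen Y 4/5 = 80.0%, the new therapy 6/7 = 85.7% → the new therapy
Stage II: Regimen Y 35/59 = 59.3%, the new therapy 13/17 = 76.5% → the new therapy
Overall: Regimen Y 91/315 = 28.9%, the new therapy 61/199 = 30.7% → the new therapy
The new therapy wins overall and in every disease group — no reversal.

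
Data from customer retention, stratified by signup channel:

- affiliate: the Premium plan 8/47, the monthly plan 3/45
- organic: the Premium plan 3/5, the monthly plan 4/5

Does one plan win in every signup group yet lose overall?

Affiliate: the Premium plan 8/47 = 17.0%, the monthly plan 3/45 = 6.7% → the Premium plan
Organic: the Premium plan 3/5 = 60.0%, the monthly plan 4/5 = 80.0% → the monthly plan
Overall: the Premium plan 11/52 = 21.2%, the monthly plan 7/50 = 14.0% → the Premium plan
Neither sweeps: the Premium plan wins 1 of 2 groups, the monthly plan wins 1. The Premium plan wins overall but not every group — no Simpson reversal.

No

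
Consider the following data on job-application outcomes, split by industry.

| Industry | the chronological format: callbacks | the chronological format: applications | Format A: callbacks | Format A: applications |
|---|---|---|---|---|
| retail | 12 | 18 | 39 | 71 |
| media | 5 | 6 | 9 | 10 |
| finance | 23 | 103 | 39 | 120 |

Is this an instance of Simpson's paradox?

Retail: the chronological format 12/18 = 66.7%, Format A 39/71 = 54.9% → the chronological format
Media: the chronological format 5/6 = 83.3%, Format A 9/10 = 90.0% → Format A
Finance: the chronological format 23/103 = 22.3%, Format A 39/120 = 32.5% → Format A
Overall: the chronological format 40/127 = 31.5%, Format A 87/201 = 43.3% → Format A
Neither sweeps: the chronological format wins 1 of 3 groups, Format A wins 2. Format A wins overall but not every group — no Simpson reversal.

No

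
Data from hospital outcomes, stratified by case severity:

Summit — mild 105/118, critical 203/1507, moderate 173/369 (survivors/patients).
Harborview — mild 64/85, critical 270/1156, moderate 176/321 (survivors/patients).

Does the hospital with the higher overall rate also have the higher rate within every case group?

Mild: Summit 105/118 = 89.0%, Harborview 64/85 = 75.3% → Summit
Critical: Summit 203/1507 = 13.5%, Harborview 270/1156 = 23.4% → Harborview
Moderate: Summit 173/369 = 46.9%, Harborview 176/321 = 54.8% → Harborview
Overall: Summit 481/1994 = 24.1%, Harborview 510/1562 = 32.7% → Harborview
Neither sweeps: Summit wins 1 of 3 groups, Harborview wins 2. Harborview wins overall but not every group — no Simpson reversal.

No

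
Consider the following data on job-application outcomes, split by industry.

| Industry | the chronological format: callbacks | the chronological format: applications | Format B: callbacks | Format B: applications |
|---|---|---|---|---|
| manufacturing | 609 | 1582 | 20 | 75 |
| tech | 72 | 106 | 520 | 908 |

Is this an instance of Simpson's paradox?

Yes

Manufacturing: the chronological format 609/1582 = 38.5%, Format B 20/75 = 26.7% → the chronological format
Tech: the chronological format 72/106 = 67.9%, Format B 520/908 = 57.3% → the chronological format
Overall: the chronological format 681/1688 = 40.3%, Format B 540/983 = 54.9% → Format B
The chronological format wins each industry group but Format B wins overall — the comparison reverses. The chronological format's applications skew toward manufacturing, which has a lower base rate.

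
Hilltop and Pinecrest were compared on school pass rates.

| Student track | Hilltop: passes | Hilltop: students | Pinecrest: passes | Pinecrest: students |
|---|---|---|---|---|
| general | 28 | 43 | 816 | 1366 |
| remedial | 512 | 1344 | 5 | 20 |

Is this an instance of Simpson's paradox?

Yes

General: Hilltop 28/43 = 65.1%, Pinecrest 816/1366 = 59.7% → Hilltop
Remedial: Hilltop 512/1344 = 38.1%, Pinecrest 5/20 = 25.0% → Hilltop
Overall: Hilltop 540/1387 = 38.9%, Pinecrest 821/1386 = 59.2% → Pinecrest
Hilltop wins each student group but Pinecrest wins overall — the comparison reverses. Hilltop's students skew toward remedial, which has a lower base rate.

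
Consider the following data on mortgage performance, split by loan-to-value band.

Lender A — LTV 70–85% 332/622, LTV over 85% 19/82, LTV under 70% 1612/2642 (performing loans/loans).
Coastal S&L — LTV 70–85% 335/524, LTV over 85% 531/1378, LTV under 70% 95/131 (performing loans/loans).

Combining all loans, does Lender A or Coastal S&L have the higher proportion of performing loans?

Lender A

LTV 70–85%: Lender A 332/622 = 53.4%, Coastal S&L 335/524 = 63.9% → Coastal S&L
LTV over 85%: Lender A 19/82 = 23.2%, Coastal S&L 531/1378 = 38.5% → Coastal S&L
LTV under 70%: Lender A 1612/2642 = 61.0%, Coastal S&L 95/131 = 72.5% → Coastal S&L
Overall: Lender A 1963/3346 = 58.7%, Coastal S&L 961/2033 = 47.3% → Lender A
(Coastal S&L wins every loan-to-value group but Lender A wins overall — Coastal S&L's loans skew toward the low-rate LTV over 85% group.)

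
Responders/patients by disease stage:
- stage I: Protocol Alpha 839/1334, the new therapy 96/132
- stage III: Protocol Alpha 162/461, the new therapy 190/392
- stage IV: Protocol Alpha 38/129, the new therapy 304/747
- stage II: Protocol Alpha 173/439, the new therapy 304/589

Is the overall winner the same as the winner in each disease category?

Stage I: Protocol Alpha 839/1334 = 62.9%, the new therapy 96/132 = 72.7% → the new therapy
Stage III: Protocol Alpha 162/461 = 35.1%, the new therapy 190/392 = 48.5% → the new therapy
Stage IV: Protocol Alpha 38/129 = 29.5%, the new therapy 304/747 = 40.7% → the new therapy
Stage II: Protocol Alpha 173/439 = 39.4%, the new therapy 304/589 = 51.6% → the new therapy
Overall: Protocol Alpha 1212/2363 = 51.3%, the new therapy 894/1860 = 48.1% → Protocol Alpha
The new therapy wins each disease group but Protocol Alpha wins overall — the comparison reverses. The new therapy's patients skew toward stage IV, which has a lower base rate.

No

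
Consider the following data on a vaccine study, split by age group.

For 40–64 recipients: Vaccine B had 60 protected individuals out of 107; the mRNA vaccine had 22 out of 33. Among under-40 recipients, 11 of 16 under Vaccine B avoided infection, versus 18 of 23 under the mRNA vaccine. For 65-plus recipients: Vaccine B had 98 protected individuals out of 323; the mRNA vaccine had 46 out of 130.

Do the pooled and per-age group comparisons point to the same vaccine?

Yes

40–64: Vaccine B 60/107 = 56.1%, the mRNA vaccine 22/33 = 66.7% → the mRNA vaccine
Under-40: Vaccine B 11/16 = 68.8%, the mRNA vaccine 18/23 = 78.3% → the mRNA vaccine
65-plus: Vaccine B 98/323 = 30.3%, the mRNA vaccine 46/130 = 35.4% → the mRNA vaccine
Overall: Vaccine B 169/446 = 37.9%, the mRNA vaccine 86/186 = 46.2% → the mRNA vaccine
The mRNA vaccine wins overall and in every age group — no reversal.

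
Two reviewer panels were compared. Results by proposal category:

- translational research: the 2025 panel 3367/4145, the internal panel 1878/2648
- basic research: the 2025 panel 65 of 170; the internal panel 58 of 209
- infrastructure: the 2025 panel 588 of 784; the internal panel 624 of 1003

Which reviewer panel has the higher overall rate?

Translational research: the 2025 panel 3367/4145 = 81.2%, the internal panel 1878/2648 = 70.9% → the 2025 panel
Basic research: the 2025 panel 65/170 = 38.2%, the internal panel 58/209 = 27.8% → the 2025 panel
Infrastructure: the 2025 panel 588/784 = 75.0%, the internal panel 624/1003 = 62.2% → the 2025 panel
Overall: the 2025 panel 4020/5099 = 78.8%, the internal panel 2560/3860 = 66.3% → the 2025 panel

the 2025 panel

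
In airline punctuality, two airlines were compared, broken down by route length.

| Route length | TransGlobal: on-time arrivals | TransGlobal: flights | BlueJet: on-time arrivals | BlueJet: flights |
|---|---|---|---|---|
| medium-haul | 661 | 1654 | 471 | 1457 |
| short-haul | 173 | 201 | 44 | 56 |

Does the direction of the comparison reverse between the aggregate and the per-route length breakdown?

Medium-haul: TransGlobal 661/1654 = 40.0%, BlueJet 471/1457 = 32.3% → TransGlobal
Short-haul: TransGlobal 173/201 = 86.1%, BlueJet 44/56 = 78.6% → TransGlobal
Overall: TransGlobal 834/1855 = 45.0%, BlueJet 515/1513 = 34.0% → TransGlobal
TransGlobal wins overall and in every route group — no reversal.

No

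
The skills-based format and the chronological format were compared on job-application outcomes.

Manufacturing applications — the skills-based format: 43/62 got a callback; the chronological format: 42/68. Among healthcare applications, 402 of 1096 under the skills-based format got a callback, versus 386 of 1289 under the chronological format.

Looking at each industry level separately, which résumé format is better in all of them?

the skills-based format

Manufacturing: the skills-based format 43/62 = 69.4%, the chronological format 42/68 = 61.8% → the skills-based format
Healthcare: the skills-based format 402/1096 = 36.7%, the chronological format 386/1289 = 29.9% → the skills-based format
The skills-based format has the higher rate in both groups.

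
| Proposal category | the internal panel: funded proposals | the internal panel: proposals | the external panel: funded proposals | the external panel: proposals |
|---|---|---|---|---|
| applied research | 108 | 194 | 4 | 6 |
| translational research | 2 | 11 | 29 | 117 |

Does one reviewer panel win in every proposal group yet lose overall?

Applied research: the internal panel 108/194 = 55.7%, the external panel 4/6 = 66.7% → the external panel
Translational research: the internal panel 2/11 = 18.2%, the external panel 29/117 = 24.8% → the external panel
Overall: the internal panel 110/205 = 53.7%, the external panel 33/123 = 26.8% → the internal panel
The external panel wins each proposal group but the internal panel wins overall — the comparison reverses. The external panel's proposals skew toward translational research, which has a lower base rate.

Yes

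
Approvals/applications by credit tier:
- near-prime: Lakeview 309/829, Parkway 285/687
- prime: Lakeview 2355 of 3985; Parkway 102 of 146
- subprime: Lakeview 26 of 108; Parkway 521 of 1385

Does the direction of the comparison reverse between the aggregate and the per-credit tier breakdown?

Yes

Near-prime: Lakeview 309/829 = 37.3%, Parkway 285/687 = 41.5% → Parkway
Prime: Lakeview 2355/3985 = 59.1%, Parkway 102/146 = 69.9% → Parkway
Subprime: Lakeview 26/108 = 24.1%, Parkway 521/1385 = 37.6% → Parkway
Overall: Lakeview 2690/4922 = 54.7%, Parkway 908/2218 = 40.9% → Lakeview
Parkway wins each credit group but Lakeview wins overall — the comparison reverses. Parkway's applications skew toward subprime, which has a lower base rate.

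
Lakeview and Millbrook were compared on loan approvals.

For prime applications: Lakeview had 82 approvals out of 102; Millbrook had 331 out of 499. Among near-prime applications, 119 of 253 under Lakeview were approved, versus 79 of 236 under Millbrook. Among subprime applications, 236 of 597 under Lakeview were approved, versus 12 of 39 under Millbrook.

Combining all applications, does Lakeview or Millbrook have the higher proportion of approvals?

Millbrook

Prime: Lakeview 82/102 = 80.4%, Millbrook 331/499 = 66.3% → Lakeview
Near-prime: Lakeview 119/253 = 47.0%, Millbrook 79/236 = 33.5% → Lakeview
Subprime: Lakeview 236/597 = 39.5%, Millbrook 12/39 = 30.8% → Lakeview
Overall: Lakeview 437/952 = 45.9%, Millbrook 422/774 = 54.5% → Millbrook
(Lakeview wins every credit group but Millbrook wins overall — Lakeview's applications skew toward the low-rate subprime group.)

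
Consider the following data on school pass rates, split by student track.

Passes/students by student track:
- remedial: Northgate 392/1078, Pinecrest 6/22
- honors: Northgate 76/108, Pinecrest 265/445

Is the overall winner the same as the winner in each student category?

Remedial: Northgate 392/1078 = 36.4%, Pinecrest 6/22 = 27.3% → Northgate
Honors: Northgate 76/108 = 70.4%, Pinecrest 265/445 = 59.6% → Northgate
Overall: Northgate 468/1186 = 39.5%, Pinecrest 271/467 = 58.0% → Pinecrest
Northgate wins each student group but Pinecrest wins overall — the comparison reverses. Northgate's students skew toward remedial, which has a lower base rate.

No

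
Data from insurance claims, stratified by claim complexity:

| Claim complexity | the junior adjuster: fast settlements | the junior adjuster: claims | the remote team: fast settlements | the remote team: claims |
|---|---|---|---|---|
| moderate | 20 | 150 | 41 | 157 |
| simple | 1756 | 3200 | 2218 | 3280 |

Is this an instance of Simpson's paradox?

No

Moderate: the junior adjuster 20/150 = 13.3%, the remote team 41/157 = 26.1% → the remote team
Simple: the junior adjuster 1756/3200 = 54.9%, the remote team 2218/3280 = 67.6% → the remote team
Overall: the junior adjuster 1776/3350 = 53.0%, the remote team 2259/3437 = 65.7% → the remote team
The remote team wins overall and in every claim group — no reversal.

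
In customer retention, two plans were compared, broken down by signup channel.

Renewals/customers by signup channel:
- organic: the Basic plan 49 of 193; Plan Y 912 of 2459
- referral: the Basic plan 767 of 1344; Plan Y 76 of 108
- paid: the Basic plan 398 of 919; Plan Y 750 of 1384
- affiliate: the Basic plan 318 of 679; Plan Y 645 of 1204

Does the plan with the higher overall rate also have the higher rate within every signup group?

No

Organic: the Basic plan 49/193 = 25.4%, Plan Y 912/2459 = 37.1% → Plan Y
Referral: the Basic plan 767/1344 = 57.1%, Plan Y 76/108 = 70.4% → Plan Y
Paid: the Basic plan 398/919 = 43.3%, Plan Y 750/1384 = 54.2% → Plan Y
Affiliate: the Basic plan 318/679 = 46.8%, Plan Y 645/1204 = 53.6% → Plan Y
Overall: the Basic plan 1532/3135 = 48.9%, Plan Y 2383/5155 = 46.2% → the Basic plan
Plan Y wins each signup group but the Basic plan wins overall — the comparison reverses. Plan Y's customers skew toward organic, which has a lower base rate.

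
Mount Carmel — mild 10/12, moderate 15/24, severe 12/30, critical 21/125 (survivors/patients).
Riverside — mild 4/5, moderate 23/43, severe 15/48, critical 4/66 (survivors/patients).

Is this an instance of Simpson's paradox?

Mild: Mount Carmel 10/12 = 83.3%, Riverside 4/5 = 80.0% → Mount Carmel
Moderate: Mount Carmel 15/24 = 62.5%, Riverside 23/43 = 53.5% → Mount Carmel
Severe: Mount Carmel 12/30 = 40.0%, Riverside 15/48 = 31.2% → Mount Carmel
Critical: Mount Carmel 21/125 = 16.8%, Riverside 4/66 = 6.1% → Mount Carmel
Overall: Mount Carmel 58/191 = 30.4%, Riverside 46/162 = 28.4% → Mount Carmel
Mount Carmel wins overall and in every case group — no reversal.

No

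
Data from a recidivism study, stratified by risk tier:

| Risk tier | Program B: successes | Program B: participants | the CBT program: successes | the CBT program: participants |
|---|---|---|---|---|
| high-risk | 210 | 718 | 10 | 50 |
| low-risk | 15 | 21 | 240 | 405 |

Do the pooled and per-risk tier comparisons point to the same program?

High-risk: Program B 210/718 = 29.2%, the CBT program 10/50 = 20.0% → Program B
Low-risk: Program B 15/21 = 71.4%, the CBT program 240/405 = 59.3% → Program B
Overall: Program B 225/739 = 30.4%, the CBT program 250/455 = 54.9% → the CBT program
Program B wins each risk group but the CBT program wins overall — the comparison reverses. Program B's participants skew toward high-risk, which has a lower base rate.

No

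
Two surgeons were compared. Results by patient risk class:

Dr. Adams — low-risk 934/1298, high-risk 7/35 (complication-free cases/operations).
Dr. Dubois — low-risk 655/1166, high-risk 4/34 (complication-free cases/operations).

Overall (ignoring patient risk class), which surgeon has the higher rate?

Low-risk: Dr. Adams 934/1298 = 72.0%, Dr. Dubois 655/1166 = 56.2% → Dr. Adams
High-risk: Dr. Adams 7/35 = 20.0%, Dr. Dubois 4/34 = 11.8% → Dr. Adams
Overall: Dr. Adams 941/1333 = 70.6%, Dr. Dubois 659/1200 = 54.9% → Dr. Adams

Dr. Adams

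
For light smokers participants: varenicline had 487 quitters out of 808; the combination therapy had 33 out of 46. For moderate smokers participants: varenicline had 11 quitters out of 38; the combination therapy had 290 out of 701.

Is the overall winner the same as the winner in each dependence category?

Light smokers: varenicline 487/808 = 60.3%, the combination therapy 33/46 = 71.7% → the combination therapy
Moderate smokers: varenicline 11/38 = 28.9%, the combination therapy 290/701 = 41.4% → the combination therapy
Overall: varenicline 498/846 = 58.9%, the combination therapy 323/747 = 43.2% → varenicline
The combination therapy wins each dependence group but varenicline wins overall — the comparison reverses. The combination therapy's participants skew toward moderate smokers, which has a lower base rate.

No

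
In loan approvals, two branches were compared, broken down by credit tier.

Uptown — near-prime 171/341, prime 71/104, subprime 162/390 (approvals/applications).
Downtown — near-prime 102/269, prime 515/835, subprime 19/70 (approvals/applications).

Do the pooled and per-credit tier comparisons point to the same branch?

Near-prime: Uptown 171/341 = 50.1%, Downtown 102/269 = 37.9% → Uptown
Prime: Uptown 71/104 = 68.3%, Downtown 515/835 = 61.7% → Uptown
Subprime: Uptown 162/390 = 41.5%, Downtown 19/70 = 27.1% → Uptown
Overall: Uptown 404/835 = 48.4%, Downtown 636/1174 = 54.2% → Downtown
Uptown wins each credit group but Downtown wins overall — the comparison reverses. Uptown's applications skew toward subprime, which has a lower base rate.

No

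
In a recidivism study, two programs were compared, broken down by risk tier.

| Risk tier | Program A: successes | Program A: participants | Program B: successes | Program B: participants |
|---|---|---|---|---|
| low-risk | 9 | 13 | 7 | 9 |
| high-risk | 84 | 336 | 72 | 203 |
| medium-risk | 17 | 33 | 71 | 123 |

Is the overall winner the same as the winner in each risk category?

Yes

Low-risk: Program A 9/13 = 69.2%, Program B 7/9 = 77.8% → Program B
High-risk: Program A 84/336 = 25.0%, Program B 72/203 = 35.5% → Program B
Medium-risk: Program A 17/33 = 51.5%, Program B 71/123 = 57.7% → Program B
Overall: Program A 110/382 = 28.8%, Program B 150/335 = 44.8% → Program B
Program B wins overall and in every risk group — no reversal.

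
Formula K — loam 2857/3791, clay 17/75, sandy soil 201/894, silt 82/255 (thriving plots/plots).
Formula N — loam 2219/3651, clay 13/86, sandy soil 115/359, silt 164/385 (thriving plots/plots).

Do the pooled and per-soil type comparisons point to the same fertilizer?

Loam: Formula K 2857/3791 = 75.4%, Formula N 2219/3651 = 60.8% → Formula K
Clay: Formula K 17/75 = 22.7%, Formula N 13/86 = 15.1% → Formula K
Sandy soil: Formula K 201/894 = 22.5%, Formula N 115/359 = 32.0% → Formula N
Silt: Formula K 82/255 = 32.2%, Formula N 164/385 = 42.6% → Formula N
Overall: Formula K 3157/5015 = 63.0%, Formula N 2511/4481 = 56.0% → Formula K
Neither sweeps: Formula K wins 2 of 4 groups, Formula N wins 2. Formula K wins overall but not every group — no Simpson reversal.

No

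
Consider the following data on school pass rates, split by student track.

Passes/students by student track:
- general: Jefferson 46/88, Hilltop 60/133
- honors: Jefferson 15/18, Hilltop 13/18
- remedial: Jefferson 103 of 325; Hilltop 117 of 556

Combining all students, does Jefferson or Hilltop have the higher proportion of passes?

General: Jefferson 46/88 = 52.3%, Hilltop 60/133 = 45.1% → Jefferson
Honors: Jefferson 15/18 = 83.3%, Hilltop 13/18 = 72.2% → Jefferson
Remedial: Jefferson 103/325 = 31.7%, Hilltop 117/556 = 21.0% → Jefferson
Overall: Jefferson 164/431 = 38.1%, Hilltop 190/707 = 26.9% → Jefferson

Jefferson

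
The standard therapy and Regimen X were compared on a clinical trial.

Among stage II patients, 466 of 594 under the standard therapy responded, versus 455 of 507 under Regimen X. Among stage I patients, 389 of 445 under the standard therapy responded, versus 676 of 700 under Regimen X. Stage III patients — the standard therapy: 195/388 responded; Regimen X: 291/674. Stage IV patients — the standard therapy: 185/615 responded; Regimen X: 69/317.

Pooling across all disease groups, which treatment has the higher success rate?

Regimen X

Stage II: the standard therapy 466/594 = 78.5%, Regimen X 455/507 = 89.7% → Regimen X
Stage I: the standard therapy 389/445 = 87.4%, Regimen X 676/700 = 96.6% → Regimen X
Stage III: the standard therapy 195/388 = 50.3%, Regimen X 291/674 = 43.2% → the standard therapy
Stage IV: the standard therapy 185/615 = 30.1%, Regimen X 69/317 = 21.8% → the standard therapy
Overall: the standard therapy 1235/2042 = 60.5%, Regimen X 1491/2198 = 67.8% → Regimen X
(Neither sweeps every disease group, but Regimen X has the higher pooled rate.)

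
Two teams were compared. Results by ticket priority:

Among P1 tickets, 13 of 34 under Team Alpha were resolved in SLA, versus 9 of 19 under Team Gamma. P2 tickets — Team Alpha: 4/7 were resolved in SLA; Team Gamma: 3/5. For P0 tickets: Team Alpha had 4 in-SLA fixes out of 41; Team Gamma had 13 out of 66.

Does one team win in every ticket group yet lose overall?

P1: Team Alpha 13/34 = 38.2%, Team Gamma 9/19 = 47.4% → Team Gamma
P2: Team Alpha 4/7 = 57.1%, Team Gamma 3/5 = 60.0% → Team Gamma
P0: Team Alpha 4/41 = 9.8%, Team Gamma 13/66 = 19.7% → Team Gamma
Overall: Team Alpha 21/82 = 25.6%, Team Gamma 25/90 = 27.8% → Team Gamma
Team Gamma wins overall and in every ticket group — no reversal.

No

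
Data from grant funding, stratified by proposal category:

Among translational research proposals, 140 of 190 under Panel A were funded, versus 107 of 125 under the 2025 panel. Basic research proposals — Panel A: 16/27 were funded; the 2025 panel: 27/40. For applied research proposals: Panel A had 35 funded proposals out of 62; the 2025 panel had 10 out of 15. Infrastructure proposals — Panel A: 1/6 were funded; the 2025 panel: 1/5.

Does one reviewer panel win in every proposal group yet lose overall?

No

Translational research: Panel A 140/190 = 73.7%, the 2025 panel 107/125 = 85.6% → the 2025 panel
Basic research: Panel A 16/27 = 59.3%, the 2025 panel 27/40 = 67.5% → the 2025 panel
Applied research: Panel A 35/62 = 56.5%, the 2025 panel 10/15 = 66.7% → the 2025 panel
Infrastructure: Panel A 1/6 = 16.7%, the 2025 panel 1/5 = 20.0% → the 2025 panel
Overall: Panel A 192/285 = 67.4%, the 2025 panel 145/185 = 78.4% → the 2025 panel
The 2025 panel wins overall and in every proposal group — no reversal.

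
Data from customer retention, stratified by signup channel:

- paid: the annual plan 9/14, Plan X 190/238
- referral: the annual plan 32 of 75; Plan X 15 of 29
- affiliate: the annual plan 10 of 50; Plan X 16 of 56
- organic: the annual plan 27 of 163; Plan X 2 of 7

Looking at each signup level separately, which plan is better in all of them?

Plan X

Paid: the annual plan 9/14 = 64.3%, Plan X 190/238 = 79.8% → Plan X
Referral: the annual plan 32/75 = 42.7%, Plan X 15/29 = 51.7% → Plan X
Affiliate: the annual plan 10/50 = 20.0%, Plan X 16/56 = 28.6% → Plan X
Organic: the annual plan 27/163 = 16.6%, Plan X 2/7 = 28.6% → Plan X
Plan X has the higher rate in all 4 groups.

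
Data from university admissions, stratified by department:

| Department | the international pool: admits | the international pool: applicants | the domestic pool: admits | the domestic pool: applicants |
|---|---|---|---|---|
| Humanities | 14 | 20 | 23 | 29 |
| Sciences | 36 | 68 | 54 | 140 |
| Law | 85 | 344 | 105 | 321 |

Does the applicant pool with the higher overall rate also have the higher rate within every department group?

No

Humanities: the international pool 14/20 = 70.0%, the domestic pool 23/29 = 79.3% → the domestic pool
Sciences: the international pool 36/68 = 52.9%, the domestic pool 54/140 = 38.6% → the international pool
Law: the international pool 85/344 = 24.7%, the domestic pool 105/321 = 32.7% → the domestic pool
Overall: the international pool 135/432 = 31.2%, the domestic pool 182/490 = 37.1% → the domestic pool
Neither sweeps: the international pool wins 1 of 3 groups, the domestic pool wins 2. The domestic pool wins overall but not every group — no Simpson reversal.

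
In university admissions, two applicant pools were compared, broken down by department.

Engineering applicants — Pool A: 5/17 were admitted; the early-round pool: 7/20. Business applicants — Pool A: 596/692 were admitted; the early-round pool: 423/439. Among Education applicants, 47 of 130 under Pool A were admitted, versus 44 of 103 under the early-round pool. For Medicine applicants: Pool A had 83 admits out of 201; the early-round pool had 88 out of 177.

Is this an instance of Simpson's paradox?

No

Engineering: Pool A 5/17 = 29.4%, the early-round pool 7/20 = 35.0% → the early-round pool
Business: Pool A 596/692 = 86.1%, the early-round pool 423/439 = 96.4% → the early-round pool
Education: Pool A 47/130 = 36.2%, the early-round pool 44/103 = 42.7% → the early-round pool
Medicine: Pool A 83/201 = 41.3%, the early-round pool 88/177 = 49.7% → the early-round pool
Overall: Pool A 731/1040 = 70.3%, the early-round pool 562/739 = 76.0% → the early-round pool
The early-round pool wins overall and in every department group — no reversal.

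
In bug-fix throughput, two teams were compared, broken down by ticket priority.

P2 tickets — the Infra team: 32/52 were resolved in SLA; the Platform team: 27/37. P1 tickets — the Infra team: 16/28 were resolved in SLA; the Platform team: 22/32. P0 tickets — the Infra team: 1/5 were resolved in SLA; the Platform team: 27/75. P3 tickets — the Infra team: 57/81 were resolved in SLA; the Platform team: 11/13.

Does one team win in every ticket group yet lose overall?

P2: the Infra team 32/52 = 61.5%, the Platform team 27/37 = 73.0% → the Platform team
P1: the Infra team 16/28 = 57.1%, the Platform team 22/32 = 68.8% → the Platform team
P0: the Infra team 1/5 = 20.0%, the Platform team 27/75 = 36.0% → the Platform team
P3: the Infra team 57/81 = 70.4%, the Platform team 11/13 = 84.6% → the Platform team
Overall: the Infra team 106/166 = 63.9%, the Platform team 87/157 = 55.4% → the Infra team
The Platform team wins each ticket group but the Infra team wins overall — the comparison reverses. The Platform team's tickets skew toward P0, which has a lower base rate.

Yes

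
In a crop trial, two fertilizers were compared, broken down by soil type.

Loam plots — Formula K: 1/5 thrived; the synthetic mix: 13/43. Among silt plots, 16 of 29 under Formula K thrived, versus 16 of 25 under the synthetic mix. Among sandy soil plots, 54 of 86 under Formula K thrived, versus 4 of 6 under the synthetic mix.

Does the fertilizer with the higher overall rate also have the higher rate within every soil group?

No

Loam: Formula K 1/5 = 20.0%, the synthetic mix 13/43 = 30.2% → the synthetic mix
Silt: Formula K 16/29 = 55.2%, the synthetic mix 16/25 = 64.0% → the synthetic mix
Sandy soil: Formula K 54/86 = 62.8%, the synthetic mix 4/6 = 66.7% → the synthetic mix
Overall: Formula K 71/120 = 59.2%, the synthetic mix 33/74 = 44.6% → Formula K
The synthetic mix wins each soil group but Formula K wins overall — the comparison reverses. The synthetic mix's plots skew toward loam, which has a lower base rate.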